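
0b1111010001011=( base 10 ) 7819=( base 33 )75v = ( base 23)EHM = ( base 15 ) 24b4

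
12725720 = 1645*7736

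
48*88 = 4224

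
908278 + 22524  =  930802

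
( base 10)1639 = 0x667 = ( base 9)2221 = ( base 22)38b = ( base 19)4A5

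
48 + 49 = 97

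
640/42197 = 640/42197=0.02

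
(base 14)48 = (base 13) 4C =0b1000000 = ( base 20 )34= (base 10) 64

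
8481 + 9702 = 18183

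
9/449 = 9/449= 0.02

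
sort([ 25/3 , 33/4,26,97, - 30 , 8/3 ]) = [ - 30,8/3,  33/4, 25/3,  26,97]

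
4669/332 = 14 + 21/332 = 14.06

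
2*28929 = 57858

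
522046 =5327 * 98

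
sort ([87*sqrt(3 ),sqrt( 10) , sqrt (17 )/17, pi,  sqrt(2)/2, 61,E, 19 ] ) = [sqrt(17) /17, sqrt ( 2) /2,E , pi, sqrt(10),  19, 61, 87 * sqrt(3) ] 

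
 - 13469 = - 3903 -9566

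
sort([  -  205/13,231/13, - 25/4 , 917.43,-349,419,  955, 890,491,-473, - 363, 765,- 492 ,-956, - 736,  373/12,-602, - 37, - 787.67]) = [-956, -787.67, - 736, - 602,- 492, - 473, - 363, - 349, - 37, - 205/13,-25/4, 231/13, 373/12, 419,491,  765, 890,  917.43, 955 ]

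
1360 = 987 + 373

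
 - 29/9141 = -1 + 9112/9141   =  - 0.00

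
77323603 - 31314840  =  46008763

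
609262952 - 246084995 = 363177957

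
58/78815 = 58/78815 = 0.00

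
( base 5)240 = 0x46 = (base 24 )2m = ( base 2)1000110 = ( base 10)70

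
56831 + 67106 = 123937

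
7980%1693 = 1208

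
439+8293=8732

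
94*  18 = 1692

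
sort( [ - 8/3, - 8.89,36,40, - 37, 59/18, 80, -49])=[ - 49, - 37, - 8.89, - 8/3 , 59/18, 36,40,80 ] 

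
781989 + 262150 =1044139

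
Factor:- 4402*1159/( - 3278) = 11^(  -  1 )*19^1 * 31^1 * 61^1*71^1*149^( - 1)  =  2550959/1639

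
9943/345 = 9943/345 = 28.82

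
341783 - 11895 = 329888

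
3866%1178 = 332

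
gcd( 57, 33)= 3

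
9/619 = 9/619= 0.01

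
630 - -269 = 899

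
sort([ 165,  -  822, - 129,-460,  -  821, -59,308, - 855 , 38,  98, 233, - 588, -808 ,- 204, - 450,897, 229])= [ - 855, -822, - 821,-808, - 588,-460, - 450,-204,  -  129,-59, 38, 98,165, 229 , 233, 308, 897] 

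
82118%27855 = 26408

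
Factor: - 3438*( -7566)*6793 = 2^2 * 3^3*13^1*97^1*191^1 * 6793^1 = 176698891044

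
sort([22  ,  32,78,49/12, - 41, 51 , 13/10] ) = [  -  41, 13/10,49/12,  22,32,51,78 ] 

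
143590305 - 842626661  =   - 699036356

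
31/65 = 31/65 = 0.48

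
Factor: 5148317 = 1987^1*2591^1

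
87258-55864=31394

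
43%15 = 13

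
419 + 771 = 1190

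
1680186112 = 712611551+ 967574561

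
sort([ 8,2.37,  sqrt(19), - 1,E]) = [ - 1, 2.37,E, sqrt (19),8]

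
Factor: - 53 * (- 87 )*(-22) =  - 2^1*3^1*11^1*29^1 * 53^1 = - 101442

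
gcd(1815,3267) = 363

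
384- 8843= - 8459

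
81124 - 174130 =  - 93006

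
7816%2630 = 2556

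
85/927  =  85/927 = 0.09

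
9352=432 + 8920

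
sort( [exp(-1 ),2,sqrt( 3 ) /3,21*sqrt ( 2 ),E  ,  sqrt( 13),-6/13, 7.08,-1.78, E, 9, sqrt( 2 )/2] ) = [ - 1.78, - 6/13 , exp( - 1 ),sqrt( 3 ) /3,  sqrt( 2 ) /2,  2 , E,E, sqrt( 13), 7.08, 9, 21*sqrt( 2 )]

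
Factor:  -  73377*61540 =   -  2^2 * 3^2*5^1 *17^1* 31^1*181^1*263^1 = -4515620580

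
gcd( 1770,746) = 2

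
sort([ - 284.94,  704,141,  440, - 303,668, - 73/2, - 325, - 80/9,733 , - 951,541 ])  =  [ - 951, - 325,-303, - 284.94, - 73/2,- 80/9,141,440,541, 668, 704,733 ] 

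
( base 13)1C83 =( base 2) 1000011101100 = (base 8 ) 10354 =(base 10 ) 4332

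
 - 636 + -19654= -20290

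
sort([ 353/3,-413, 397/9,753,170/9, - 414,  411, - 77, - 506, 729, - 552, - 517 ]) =[ - 552, -517, - 506, - 414, - 413, - 77, 170/9, 397/9, 353/3,411,729, 753] 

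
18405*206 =3791430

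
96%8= 0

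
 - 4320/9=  - 480   =  - 480.00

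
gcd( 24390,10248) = 6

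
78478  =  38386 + 40092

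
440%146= 2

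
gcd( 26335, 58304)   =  1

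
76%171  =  76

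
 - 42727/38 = -1125 + 23/38 = -1124.39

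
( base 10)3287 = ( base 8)6327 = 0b110011010111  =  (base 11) 2519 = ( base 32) 36N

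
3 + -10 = - 7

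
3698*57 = 210786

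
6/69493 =6/69493 = 0.00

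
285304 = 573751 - 288447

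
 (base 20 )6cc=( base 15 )BBC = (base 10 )2652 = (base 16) a5c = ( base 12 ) 1650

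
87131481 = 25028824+62102657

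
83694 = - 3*(-27898 ) 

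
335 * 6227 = 2086045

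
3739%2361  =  1378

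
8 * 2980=23840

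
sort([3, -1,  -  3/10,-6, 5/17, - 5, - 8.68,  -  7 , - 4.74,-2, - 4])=[ - 8.68, - 7, - 6, - 5, - 4.74, - 4,-2,  -  1, - 3/10,5/17,3] 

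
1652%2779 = 1652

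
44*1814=79816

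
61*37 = 2257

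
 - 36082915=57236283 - 93319198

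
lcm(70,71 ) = 4970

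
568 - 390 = 178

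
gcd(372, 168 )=12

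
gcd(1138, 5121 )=569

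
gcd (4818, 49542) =6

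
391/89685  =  391/89685 =0.00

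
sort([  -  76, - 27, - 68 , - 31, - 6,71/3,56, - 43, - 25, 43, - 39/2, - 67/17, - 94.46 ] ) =[-94.46, - 76 , - 68  , - 43, - 31, - 27, - 25, - 39/2, - 6 ,-67/17, 71/3, 43,56]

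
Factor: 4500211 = 4500211^1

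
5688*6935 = 39446280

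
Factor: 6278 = 2^1*  43^1*73^1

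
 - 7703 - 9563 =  - 17266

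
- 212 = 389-601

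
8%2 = 0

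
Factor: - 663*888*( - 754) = 2^4*3^2 * 13^2 * 17^1*29^1 * 37^1 = 443912976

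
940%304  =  28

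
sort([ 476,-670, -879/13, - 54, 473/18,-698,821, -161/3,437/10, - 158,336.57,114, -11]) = [  -  698,-670, - 158,  -  879/13, - 54,-161/3, - 11, 473/18, 437/10,  114, 336.57, 476,  821 ]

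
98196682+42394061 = 140590743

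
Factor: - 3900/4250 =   -  2^1*3^1 * 5^( - 1)*13^1*17^( - 1 ) = - 78/85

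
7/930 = 7/930 =0.01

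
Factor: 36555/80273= 3^1*5^1 * 2437^1*80273^( - 1 ) 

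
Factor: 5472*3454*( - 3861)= - 2^6*3^5*11^2*13^1*19^1*157^1=   - 72974011968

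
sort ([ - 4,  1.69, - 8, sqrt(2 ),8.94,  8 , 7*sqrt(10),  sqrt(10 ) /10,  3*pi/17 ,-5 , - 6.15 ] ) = [  -  8, - 6.15,  -  5, - 4, sqrt( 10)/10, 3*pi/17,sqrt ( 2),  1.69, 8,8.94, 7*sqrt ( 10)]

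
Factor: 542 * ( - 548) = - 297016=- 2^3*137^1*271^1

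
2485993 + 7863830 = 10349823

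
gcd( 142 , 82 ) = 2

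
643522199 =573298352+70223847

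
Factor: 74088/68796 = 14/13 = 2^1*7^1*13^ ( - 1 ) 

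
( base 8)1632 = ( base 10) 922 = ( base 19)2aa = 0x39a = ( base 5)12142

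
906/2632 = 453/1316 = 0.34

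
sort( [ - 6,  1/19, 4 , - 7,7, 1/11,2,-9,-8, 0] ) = [-9,-8,- 7, - 6,  0, 1/19, 1/11, 2, 4,  7 ]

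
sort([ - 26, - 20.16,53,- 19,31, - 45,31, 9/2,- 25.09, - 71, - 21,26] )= [ - 71 , - 45, -26, - 25.09, - 21, - 20.16, - 19, 9/2,26,31,31, 53]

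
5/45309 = 5/45309= 0.00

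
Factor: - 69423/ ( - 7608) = 73/8 = 2^( - 3) * 73^1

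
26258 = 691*38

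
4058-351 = 3707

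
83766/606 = 13961/101 = 138.23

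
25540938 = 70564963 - 45024025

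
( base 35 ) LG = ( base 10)751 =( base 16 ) 2ef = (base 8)1357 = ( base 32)NF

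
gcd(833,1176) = 49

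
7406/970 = 3703/485= 7.64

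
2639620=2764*955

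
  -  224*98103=-21975072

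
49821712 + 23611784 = 73433496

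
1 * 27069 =27069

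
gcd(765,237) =3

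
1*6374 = 6374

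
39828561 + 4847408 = 44675969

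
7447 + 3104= 10551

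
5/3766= 5/3766 = 0.00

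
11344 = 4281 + 7063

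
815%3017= 815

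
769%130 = 119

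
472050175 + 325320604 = 797370779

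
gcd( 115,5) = 5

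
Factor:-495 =- 3^2*5^1*11^1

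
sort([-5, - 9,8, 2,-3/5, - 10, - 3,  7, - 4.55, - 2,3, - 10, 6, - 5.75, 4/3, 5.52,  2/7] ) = [ - 10, - 10,-9,  -  5.75, - 5,-4.55 , - 3, - 2, - 3/5, 2/7  ,  4/3, 2,3, 5.52, 6,7,8]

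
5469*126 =689094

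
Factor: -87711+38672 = - 49039 = -19^1*29^1*89^1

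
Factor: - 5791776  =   -2^5*3^1*60331^1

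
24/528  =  1/22 = 0.05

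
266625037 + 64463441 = 331088478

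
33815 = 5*6763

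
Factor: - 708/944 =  - 3/4=-2^( -2 )*3^1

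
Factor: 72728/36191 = 2^3*9091^1*36191^( - 1 )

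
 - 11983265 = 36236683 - 48219948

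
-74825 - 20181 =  - 95006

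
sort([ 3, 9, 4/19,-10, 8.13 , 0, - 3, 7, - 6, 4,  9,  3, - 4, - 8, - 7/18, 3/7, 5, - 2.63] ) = [  -  10, - 8, - 6, - 4, - 3, - 2.63, -7/18, 0,4/19,3/7,3, 3,4, 5, 7,  8.13 , 9, 9 ]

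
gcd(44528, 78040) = 8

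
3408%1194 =1020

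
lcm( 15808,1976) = 15808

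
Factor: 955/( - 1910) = -2^(  -  1 )  =  - 1/2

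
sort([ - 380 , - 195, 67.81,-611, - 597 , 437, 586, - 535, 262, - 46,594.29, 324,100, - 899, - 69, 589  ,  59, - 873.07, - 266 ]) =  [ - 899,- 873.07,  -  611, - 597, - 535, - 380,- 266 , - 195, - 69, - 46, 59, 67.81,  100,262,324 , 437, 586,589, 594.29]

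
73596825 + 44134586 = 117731411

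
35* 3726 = 130410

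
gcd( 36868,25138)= 2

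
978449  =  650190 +328259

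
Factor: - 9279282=-2^1*3^1*1546547^1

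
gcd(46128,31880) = 8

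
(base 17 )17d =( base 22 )J3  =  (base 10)421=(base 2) 110100101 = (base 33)CP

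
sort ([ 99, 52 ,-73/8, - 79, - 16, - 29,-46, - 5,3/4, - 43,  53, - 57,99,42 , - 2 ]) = [ - 79, - 57, - 46, - 43, - 29, - 16,- 73/8, - 5, - 2,  3/4,42, 52,  53, 99,  99]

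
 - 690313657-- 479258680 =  - 211054977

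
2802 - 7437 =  - 4635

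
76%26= 24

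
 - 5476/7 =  - 783 + 5/7 =-782.29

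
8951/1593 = 8951/1593=5.62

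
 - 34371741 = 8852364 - 43224105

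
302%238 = 64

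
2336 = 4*584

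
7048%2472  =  2104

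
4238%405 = 188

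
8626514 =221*39034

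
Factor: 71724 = 2^2*3^1*43^1 * 139^1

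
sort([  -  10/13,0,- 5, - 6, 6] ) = [ - 6, - 5, - 10/13, 0 , 6] 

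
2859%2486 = 373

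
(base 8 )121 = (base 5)311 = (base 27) 30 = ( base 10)81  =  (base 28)2P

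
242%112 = 18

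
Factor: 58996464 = 2^4*3^1*1229093^1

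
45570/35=1302 = 1302.00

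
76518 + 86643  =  163161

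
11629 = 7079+4550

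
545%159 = 68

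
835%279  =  277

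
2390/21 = 113+17/21 = 113.81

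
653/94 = 653/94 = 6.95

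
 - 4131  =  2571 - 6702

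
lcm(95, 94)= 8930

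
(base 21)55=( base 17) 68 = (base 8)156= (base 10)110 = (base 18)62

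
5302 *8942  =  47410484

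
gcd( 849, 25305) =3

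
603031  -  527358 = 75673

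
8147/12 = 678 + 11/12= 678.92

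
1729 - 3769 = -2040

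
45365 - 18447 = 26918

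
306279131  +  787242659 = 1093521790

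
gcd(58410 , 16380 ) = 90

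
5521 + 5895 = 11416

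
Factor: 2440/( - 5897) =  - 2^3* 5^1*61^1*5897^(  -  1 )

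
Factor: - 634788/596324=- 158697/149081 = - 3^2*7^1 * 11^1*43^( - 1 ) * 229^1* 3467^( - 1 ) 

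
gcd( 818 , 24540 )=818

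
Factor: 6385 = 5^1 *1277^1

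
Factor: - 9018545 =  - 5^1*61^1*29569^1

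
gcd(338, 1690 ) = 338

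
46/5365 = 46/5365 = 0.01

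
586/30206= 293/15103 = 0.02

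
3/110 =3/110 =0.03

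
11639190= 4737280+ 6901910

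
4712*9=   42408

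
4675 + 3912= 8587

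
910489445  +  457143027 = 1367632472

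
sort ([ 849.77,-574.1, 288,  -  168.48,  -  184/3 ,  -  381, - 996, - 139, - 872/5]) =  [ - 996, - 574.1, - 381, - 872/5,-168.48, - 139,-184/3, 288,849.77]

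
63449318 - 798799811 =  - 735350493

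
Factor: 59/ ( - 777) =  - 3^( - 1)* 7^(  -  1)*37^(-1) * 59^1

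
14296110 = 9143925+5152185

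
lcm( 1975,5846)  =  146150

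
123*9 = 1107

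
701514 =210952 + 490562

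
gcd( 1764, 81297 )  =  9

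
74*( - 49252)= - 3644648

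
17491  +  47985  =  65476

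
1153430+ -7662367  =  -6508937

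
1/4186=1/4186 = 0.00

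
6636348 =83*79956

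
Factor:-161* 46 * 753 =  - 2^1*3^1 * 7^1 * 23^2*251^1= - 5576718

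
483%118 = 11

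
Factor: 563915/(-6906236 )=-2^(- 2 )*5^1*11^1 * 181^( - 1)*9539^(-1)*10253^1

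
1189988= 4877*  244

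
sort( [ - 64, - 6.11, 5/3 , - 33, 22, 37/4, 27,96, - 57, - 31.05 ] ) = [ - 64, - 57, - 33,- 31.05, - 6.11, 5/3,37/4 , 22,  27,  96]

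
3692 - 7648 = -3956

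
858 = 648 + 210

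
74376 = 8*9297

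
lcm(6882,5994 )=185814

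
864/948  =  72/79 =0.91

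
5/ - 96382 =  - 1 + 96377/96382 = - 0.00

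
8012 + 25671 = 33683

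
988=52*19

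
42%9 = 6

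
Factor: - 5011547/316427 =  - 109^(-1)*127^1*2903^( - 1 )*39461^1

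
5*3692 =18460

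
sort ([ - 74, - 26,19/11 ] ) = [ - 74, - 26, 19/11 ]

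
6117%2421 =1275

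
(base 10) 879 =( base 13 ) 528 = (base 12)613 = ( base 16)36F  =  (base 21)1ki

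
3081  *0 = 0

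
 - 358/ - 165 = 358/165= 2.17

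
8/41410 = 4/20705 = 0.00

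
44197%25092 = 19105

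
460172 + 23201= 483373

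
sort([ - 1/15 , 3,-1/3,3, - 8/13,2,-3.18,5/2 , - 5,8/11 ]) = [ - 5, - 3.18, - 8/13,  -  1/3 , - 1/15,8/11, 2,5/2 , 3, 3]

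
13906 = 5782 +8124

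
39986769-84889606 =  - 44902837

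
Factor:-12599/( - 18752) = 2^(-6)*43^1 =43/64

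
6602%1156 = 822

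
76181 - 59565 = 16616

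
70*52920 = 3704400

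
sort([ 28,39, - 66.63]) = [ - 66.63,28, 39]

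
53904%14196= 11316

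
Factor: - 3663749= -3663749^1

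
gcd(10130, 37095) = 5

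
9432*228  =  2150496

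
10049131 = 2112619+7936512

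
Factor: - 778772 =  - 2^2*19^1*10247^1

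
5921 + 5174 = 11095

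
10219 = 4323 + 5896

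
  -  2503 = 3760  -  6263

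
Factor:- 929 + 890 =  - 39 = -3^1*13^1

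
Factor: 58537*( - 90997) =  - 58537^1 * 90997^1 = -5326691389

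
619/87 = 619/87 = 7.11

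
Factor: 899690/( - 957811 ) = -2^1*5^1 * 11^1*8179^1*957811^( - 1)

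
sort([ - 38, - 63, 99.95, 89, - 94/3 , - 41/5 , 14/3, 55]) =[ - 63, - 38, -94/3, - 41/5, 14/3, 55,89,99.95] 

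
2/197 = 2/197 = 0.01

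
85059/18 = 4725+1/2 = 4725.50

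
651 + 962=1613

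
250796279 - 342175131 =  - 91378852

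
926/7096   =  463/3548=0.13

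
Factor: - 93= - 3^1*31^1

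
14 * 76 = 1064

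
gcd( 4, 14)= 2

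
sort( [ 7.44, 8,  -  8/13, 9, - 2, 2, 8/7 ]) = [ - 2, - 8/13,  8/7, 2,7.44, 8, 9 ]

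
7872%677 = 425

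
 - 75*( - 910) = 68250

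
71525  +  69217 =140742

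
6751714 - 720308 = 6031406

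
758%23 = 22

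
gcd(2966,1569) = 1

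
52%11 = 8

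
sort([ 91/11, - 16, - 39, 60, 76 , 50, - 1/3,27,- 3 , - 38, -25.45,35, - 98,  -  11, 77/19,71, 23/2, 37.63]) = [-98 , - 39, - 38, - 25.45, - 16,  -  11, - 3, - 1/3, 77/19, 91/11, 23/2 , 27,35,  37.63, 50, 60 , 71, 76]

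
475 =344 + 131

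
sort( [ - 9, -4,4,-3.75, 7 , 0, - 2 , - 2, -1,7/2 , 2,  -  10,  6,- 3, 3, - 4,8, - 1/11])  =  [ - 10,-9 , - 4, - 4, - 3.75 ,  -  3,- 2, - 2,-1, - 1/11, 0,2,3,7/2,4,  6, 7,8 ]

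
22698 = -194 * (  -  117 ) 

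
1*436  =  436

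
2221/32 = 2221/32 = 69.41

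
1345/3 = 448 + 1/3 = 448.33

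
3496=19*184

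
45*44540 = 2004300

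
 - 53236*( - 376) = 20016736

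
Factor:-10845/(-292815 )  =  1/27= 3^ ( -3 ) 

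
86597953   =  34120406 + 52477547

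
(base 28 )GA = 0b111001010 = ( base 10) 458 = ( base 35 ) D3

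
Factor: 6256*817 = 5111152  =  2^4* 17^1*19^1*23^1*43^1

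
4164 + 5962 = 10126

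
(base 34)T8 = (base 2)1111100010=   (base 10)994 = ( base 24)1HA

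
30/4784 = 15/2392 = 0.01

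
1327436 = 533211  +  794225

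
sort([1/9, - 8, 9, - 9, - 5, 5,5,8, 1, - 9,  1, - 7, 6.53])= [  -  9, - 9, - 8, - 7, -5 , 1/9,1,1,5,  5,6.53,8,9 ] 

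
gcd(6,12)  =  6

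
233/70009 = 233/70009= 0.00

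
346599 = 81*4279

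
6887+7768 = 14655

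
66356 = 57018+9338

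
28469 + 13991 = 42460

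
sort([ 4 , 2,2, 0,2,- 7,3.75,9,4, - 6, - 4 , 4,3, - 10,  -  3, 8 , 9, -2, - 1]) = [ - 10,-7, - 6, - 4,  -  3, - 2 ,-1,0,2,  2 , 2,3,3.75,4, 4, 4,8,9,9]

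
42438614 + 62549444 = 104988058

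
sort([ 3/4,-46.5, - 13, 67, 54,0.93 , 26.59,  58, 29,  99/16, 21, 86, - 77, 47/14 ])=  [-77,  -  46.5,  -  13, 3/4,0.93, 47/14,  99/16, 21,26.59,29, 54, 58,67,86]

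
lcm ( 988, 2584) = 33592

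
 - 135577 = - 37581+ - 97996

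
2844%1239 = 366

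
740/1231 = 740/1231 = 0.60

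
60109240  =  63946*940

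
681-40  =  641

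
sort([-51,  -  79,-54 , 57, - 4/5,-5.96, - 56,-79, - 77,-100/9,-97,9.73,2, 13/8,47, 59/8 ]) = [ -97, - 79,-79, - 77, - 56,-54  , - 51,-100/9,-5.96, - 4/5,13/8 , 2,59/8, 9.73,47, 57 ] 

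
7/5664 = 7/5664 =0.00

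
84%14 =0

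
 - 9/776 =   -  9/776 = - 0.01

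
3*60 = 180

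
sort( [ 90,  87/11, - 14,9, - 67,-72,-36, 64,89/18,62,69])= [ - 72,-67,-36, - 14 , 89/18, 87/11, 9, 62, 64,69, 90]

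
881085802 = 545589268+335496534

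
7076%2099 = 779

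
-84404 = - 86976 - -2572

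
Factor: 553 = 7^1*79^1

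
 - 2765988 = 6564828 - 9330816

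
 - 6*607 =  - 3642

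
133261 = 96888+36373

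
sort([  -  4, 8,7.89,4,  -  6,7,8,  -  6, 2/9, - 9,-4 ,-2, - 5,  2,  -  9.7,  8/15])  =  [ - 9.7,- 9,  -  6,-6, - 5,-4 ,- 4, - 2,  2/9,  8/15,2,4,7 , 7.89, 8 , 8] 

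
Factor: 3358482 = 2^1*3^1*559747^1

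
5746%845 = 676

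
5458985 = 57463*95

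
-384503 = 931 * (  -  413)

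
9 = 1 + 8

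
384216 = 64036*6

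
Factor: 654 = 2^1 * 3^1 * 109^1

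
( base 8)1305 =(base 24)15d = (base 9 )867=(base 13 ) 427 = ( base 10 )709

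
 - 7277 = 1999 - 9276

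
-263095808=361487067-624582875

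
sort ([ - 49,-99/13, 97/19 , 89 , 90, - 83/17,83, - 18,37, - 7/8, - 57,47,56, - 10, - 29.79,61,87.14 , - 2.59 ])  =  [ - 57, - 49,  -  29.79,-18 , - 10, - 99/13, - 83/17, - 2.59,-7/8,97/19,  37,47, 56,61,83,87.14, 89,90 ]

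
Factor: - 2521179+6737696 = 4216517^1= 4216517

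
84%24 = 12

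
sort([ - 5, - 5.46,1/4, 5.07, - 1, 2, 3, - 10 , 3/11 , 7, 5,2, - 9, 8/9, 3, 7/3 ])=[-10, - 9 , - 5.46  , - 5 ,  -  1, 1/4,  3/11,  8/9,2,2, 7/3, 3, 3,5,5.07, 7 ]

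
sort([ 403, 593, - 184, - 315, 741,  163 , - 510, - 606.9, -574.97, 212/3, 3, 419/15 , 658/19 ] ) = [ - 606.9, - 574.97, - 510,-315,-184, 3, 419/15, 658/19,  212/3, 163, 403, 593, 741 ] 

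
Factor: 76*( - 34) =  - 2^3*17^1*19^1 = - 2584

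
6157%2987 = 183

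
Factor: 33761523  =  3^1 *431^1*26111^1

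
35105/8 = 35105/8 = 4388.12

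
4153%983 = 221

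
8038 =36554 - 28516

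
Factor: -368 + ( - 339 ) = - 7^1*101^1 = -  707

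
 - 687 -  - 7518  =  6831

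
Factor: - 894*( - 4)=2^3*3^1*149^1= 3576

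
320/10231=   320/10231 = 0.03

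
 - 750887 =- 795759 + 44872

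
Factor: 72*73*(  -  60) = -315360 = -2^5 * 3^3*5^1*73^1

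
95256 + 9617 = 104873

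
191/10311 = 191/10311 = 0.02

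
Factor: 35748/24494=54/37= 2^1*3^3*37^( - 1)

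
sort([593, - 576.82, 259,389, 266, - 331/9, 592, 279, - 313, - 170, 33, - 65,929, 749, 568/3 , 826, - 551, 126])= [ - 576.82, - 551, - 313, - 170,  -  65, - 331/9,33, 126, 568/3,259, 266,279, 389,592 , 593, 749,826,  929 ]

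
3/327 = 1/109 = 0.01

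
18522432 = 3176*5832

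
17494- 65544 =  -48050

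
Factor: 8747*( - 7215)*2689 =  - 3^1*5^1*13^1*37^1*2689^1*8747^1= - 169701727845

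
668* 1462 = 976616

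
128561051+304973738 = 433534789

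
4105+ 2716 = 6821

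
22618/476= 47  +  123/238 = 47.52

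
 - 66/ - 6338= 33/3169 = 0.01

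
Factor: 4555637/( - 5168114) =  - 2^( - 1) * 7^( - 1)*19^(  -  1)*19429^( - 1 )*4555637^1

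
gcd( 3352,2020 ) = 4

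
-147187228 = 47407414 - 194594642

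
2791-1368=1423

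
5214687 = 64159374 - 58944687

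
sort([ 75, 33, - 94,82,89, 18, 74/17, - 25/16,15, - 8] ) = [ - 94, - 8, - 25/16,74/17 , 15 , 18,33,75,82, 89] 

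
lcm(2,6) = 6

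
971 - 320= 651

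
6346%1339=990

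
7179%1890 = 1509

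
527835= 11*47985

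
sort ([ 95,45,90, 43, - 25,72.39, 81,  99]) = [ - 25, 43,45 , 72.39, 81,90, 95,  99] 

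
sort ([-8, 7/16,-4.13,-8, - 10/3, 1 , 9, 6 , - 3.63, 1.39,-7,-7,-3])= [-8, -8, - 7,  -  7,  -  4.13,-3.63,-10/3,  -  3,  7/16, 1,1.39, 6, 9 ]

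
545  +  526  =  1071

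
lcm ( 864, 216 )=864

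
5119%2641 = 2478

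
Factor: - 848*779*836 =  -2^6 * 11^1*19^2*41^1*53^1 = - 552254912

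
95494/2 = 47747 = 47747.00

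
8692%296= 108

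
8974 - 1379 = 7595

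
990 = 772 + 218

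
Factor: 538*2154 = 2^2*  3^1 * 269^1*359^1 = 1158852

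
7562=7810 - 248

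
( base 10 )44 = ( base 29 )1F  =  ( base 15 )2E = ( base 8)54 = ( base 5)134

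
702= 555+147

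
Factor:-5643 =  - 3^3*11^1*19^1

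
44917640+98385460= 143303100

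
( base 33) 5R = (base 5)1232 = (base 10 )192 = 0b11000000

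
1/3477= 1/3477 =0.00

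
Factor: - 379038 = - 2^1*3^1*11^1 * 5743^1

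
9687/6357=3229/2119=1.52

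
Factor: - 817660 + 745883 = -71777 = -71777^1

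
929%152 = 17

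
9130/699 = 9130/699 = 13.06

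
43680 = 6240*7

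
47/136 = 47/136 = 0.35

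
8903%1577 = 1018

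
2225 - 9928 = -7703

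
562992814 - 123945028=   439047786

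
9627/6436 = 1 + 3191/6436 = 1.50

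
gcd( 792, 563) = 1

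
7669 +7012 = 14681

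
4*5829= 23316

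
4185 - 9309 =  - 5124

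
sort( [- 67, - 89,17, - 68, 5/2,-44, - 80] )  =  [ - 89, - 80, - 68,- 67, - 44,5/2,  17]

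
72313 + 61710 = 134023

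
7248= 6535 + 713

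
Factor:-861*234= -2^1*3^3*7^1*13^1*41^1 = - 201474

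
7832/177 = 7832/177=44.25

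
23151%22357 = 794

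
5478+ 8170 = 13648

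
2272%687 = 211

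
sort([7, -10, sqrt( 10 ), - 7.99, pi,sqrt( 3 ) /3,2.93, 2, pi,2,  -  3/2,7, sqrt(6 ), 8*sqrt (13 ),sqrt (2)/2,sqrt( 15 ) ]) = [ - 10 , - 7.99, - 3/2,sqrt( 3) /3, sqrt( 2)/2, 2,2, sqrt (6 ) , 2.93, pi, pi, sqrt( 10), sqrt( 15), 7, 7 , 8*sqrt(13) ]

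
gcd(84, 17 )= 1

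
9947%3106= 629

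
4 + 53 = 57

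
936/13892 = 234/3473 = 0.07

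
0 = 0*292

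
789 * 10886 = 8589054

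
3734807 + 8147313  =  11882120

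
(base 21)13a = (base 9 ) 631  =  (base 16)202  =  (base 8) 1002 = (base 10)514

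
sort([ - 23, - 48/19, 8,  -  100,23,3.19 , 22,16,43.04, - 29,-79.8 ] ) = [ - 100, - 79.8,- 29, - 23,  -  48/19,3.19 , 8,16, 22,23 , 43.04]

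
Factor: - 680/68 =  - 2^1*5^1 = -10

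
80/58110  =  8/5811 = 0.00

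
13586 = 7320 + 6266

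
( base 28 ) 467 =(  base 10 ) 3311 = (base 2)110011101111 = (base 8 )6357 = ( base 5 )101221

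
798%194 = 22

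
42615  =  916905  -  874290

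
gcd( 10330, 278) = 2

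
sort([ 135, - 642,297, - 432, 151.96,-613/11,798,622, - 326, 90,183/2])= [ - 642, - 432, - 326, - 613/11,90, 183/2, 135, 151.96,297,622,798]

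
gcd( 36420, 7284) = 7284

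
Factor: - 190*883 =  - 2^1*5^1 *19^1*883^1 = -  167770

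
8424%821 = 214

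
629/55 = 11 + 24/55 = 11.44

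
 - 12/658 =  - 1+ 323/329 = -  0.02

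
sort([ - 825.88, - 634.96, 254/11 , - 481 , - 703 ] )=[ - 825.88,- 703, -634.96, - 481 , 254/11]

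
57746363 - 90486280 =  - 32739917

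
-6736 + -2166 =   -  8902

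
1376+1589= 2965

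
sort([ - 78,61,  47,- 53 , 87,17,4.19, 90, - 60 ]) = [-78, - 60  , - 53,4.19,17,47, 61, 87,90]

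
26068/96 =271 + 13/24 = 271.54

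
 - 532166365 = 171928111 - 704094476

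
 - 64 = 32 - 96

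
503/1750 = 503/1750  =  0.29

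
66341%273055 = 66341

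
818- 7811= - 6993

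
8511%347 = 183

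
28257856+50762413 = 79020269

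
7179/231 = 31 +6/77  =  31.08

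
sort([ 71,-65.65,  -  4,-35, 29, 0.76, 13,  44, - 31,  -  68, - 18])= [ -68,-65.65, - 35, - 31, - 18, - 4, 0.76,13, 29,44, 71 ]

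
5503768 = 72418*76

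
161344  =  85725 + 75619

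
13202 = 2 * 6601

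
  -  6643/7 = -949 = -949.00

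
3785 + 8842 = 12627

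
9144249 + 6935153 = 16079402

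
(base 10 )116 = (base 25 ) 4g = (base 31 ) 3n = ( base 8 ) 164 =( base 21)5b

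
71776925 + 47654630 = 119431555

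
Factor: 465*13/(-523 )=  - 3^1*5^1*13^1*31^1*523^(-1) = -6045/523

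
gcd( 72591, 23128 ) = 1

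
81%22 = 15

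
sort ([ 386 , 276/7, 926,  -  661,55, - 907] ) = [ - 907,  -  661,276/7, 55,386,926]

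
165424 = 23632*7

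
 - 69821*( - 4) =279284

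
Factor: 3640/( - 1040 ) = -2^(-1)*7^1 = - 7/2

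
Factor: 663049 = 663049^1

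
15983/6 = 15983/6 =2663.83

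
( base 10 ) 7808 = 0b1111010000000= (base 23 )EHB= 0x1E80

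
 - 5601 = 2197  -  7798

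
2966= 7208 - 4242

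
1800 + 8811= 10611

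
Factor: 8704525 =5^2*348181^1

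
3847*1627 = 6259069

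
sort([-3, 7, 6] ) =[ - 3,6, 7]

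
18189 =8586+9603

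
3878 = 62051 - 58173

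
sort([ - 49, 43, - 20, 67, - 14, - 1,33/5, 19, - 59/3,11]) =[-49, - 20, - 59/3, - 14, - 1,33/5 , 11, 19,43, 67] 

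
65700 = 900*73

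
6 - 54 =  - 48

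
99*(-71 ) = -7029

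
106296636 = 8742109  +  97554527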